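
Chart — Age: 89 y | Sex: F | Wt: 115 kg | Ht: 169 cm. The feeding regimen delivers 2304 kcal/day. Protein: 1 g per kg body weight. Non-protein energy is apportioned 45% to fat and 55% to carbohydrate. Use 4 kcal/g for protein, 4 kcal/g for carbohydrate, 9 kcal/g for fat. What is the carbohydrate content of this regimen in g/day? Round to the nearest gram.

Protein = 1 × 115 = 115 g → 115 × 4 = 460 kcal.
Non-protein calories = 2304 − 460 = 1844 kcal.
Fat: 45% × 1844 = 829.8 kcal; carbohydrate: 1014.2 kcal.
Carbohydrate: 1014.2 kcal ÷ 4 kcal/g = 253.55 g.

254 g/day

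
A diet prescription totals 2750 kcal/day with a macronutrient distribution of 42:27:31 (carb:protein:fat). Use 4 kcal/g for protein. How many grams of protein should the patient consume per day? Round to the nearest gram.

Protein energy = 27% × 2750 = 742.5 kcal.
At 4 kcal/g: 742.5 ÷ 4 = 185.625 g.

186 g/day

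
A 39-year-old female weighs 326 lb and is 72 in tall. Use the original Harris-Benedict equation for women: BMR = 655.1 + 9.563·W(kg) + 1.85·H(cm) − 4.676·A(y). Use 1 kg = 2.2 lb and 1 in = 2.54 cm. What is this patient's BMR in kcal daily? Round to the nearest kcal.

Convert to metric: weight = 326 ÷ 2.2 = 148.1818 kg; height = 72 × 2.54 = 182.88 cm.
Harris-Benedict: BMR = 655.1 + 9.563(148.1818) + 1.85(182.88) − 4.676(39) = 2228.1267 kcal/day.

2228 kcal daily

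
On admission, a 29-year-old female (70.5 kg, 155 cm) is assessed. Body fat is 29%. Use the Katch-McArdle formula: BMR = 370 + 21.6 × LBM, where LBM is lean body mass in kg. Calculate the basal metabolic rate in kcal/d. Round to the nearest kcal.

LBM = 70.5 × (1 − 0.29) = 50.055 kg. Katch-McArdle: BMR = 370 + 21.6 × 50.055 = 1451.188 kcal/day.

1451 kcal/d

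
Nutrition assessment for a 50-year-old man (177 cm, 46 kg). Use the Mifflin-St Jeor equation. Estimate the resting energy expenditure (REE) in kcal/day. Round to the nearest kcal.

Mifflin-St Jeor (male): BMR = 10(46) + 6.25(177) − 5(50) + 5 = 460 + 1106.25 − 250 + 5 = 1321.25 kcal/day.

1321 kcal/day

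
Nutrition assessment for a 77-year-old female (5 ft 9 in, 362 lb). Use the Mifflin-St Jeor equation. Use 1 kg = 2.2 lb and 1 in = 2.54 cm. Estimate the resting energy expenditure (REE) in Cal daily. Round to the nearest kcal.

2195 Cal daily

Convert to metric: weight = 362 ÷ 2.2 = 164.5455 kg; height = (5×12 + 9) × 2.54 = 69 × 2.54 = 175.26 cm.
Mifflin-St Jeor (female): BMR = 10(164.5455) + 6.25(175.26) − 5(77) − 161 = 1645.4545 + 1095.375 − 385 − 161 = 2194.8295 kcal/day.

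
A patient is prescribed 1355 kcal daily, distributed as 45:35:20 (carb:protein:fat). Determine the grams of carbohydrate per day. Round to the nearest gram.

Carbohydrate energy = 45% × 1355 = 609.75 kcal.
At 4 kcal/g: 609.75 ÷ 4 = 152.4375 g.

152 g/day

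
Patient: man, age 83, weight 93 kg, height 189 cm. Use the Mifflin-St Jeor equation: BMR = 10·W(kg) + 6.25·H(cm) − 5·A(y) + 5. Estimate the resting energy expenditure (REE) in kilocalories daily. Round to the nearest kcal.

Mifflin-St Jeor (male): BMR = 10(93) + 6.25(189) − 5(83) + 5 = 930 + 1181.25 − 415 + 5 = 1701.25 kcal/day.

1701 kilocalories daily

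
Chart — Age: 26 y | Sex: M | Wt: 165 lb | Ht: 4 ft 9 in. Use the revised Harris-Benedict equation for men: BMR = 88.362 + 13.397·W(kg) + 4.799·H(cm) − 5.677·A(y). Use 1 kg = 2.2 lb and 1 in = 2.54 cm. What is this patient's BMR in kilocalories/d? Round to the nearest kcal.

1640 kilocalories/d

Convert to metric: weight = 165 ÷ 2.2 = 75 kg; height = (4×12 + 9) × 2.54 = 57 × 2.54 = 144.78 cm.
Harris-Benedict: BMR = 88.362 + 13.397(75) + 4.799(144.78) − 5.677(26) = 1640.3342 kcal/day.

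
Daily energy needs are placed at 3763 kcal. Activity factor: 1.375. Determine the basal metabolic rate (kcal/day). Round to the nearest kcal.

BMR = TEE ÷ activity factor = 3763 ÷ 1.375 = 2736.7273 kcal/day.

2737 kcal/day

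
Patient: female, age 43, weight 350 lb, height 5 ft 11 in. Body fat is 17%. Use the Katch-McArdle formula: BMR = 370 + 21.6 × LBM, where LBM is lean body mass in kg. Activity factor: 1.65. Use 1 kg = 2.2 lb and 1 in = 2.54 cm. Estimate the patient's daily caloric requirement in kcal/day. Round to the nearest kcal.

5317 kcal/day

Convert to metric: weight = 350 ÷ 2.2 = 159.0909 kg; height = (5×12 + 11) × 2.54 = 71 × 2.54 = 180.34 cm.
LBM = 159.0909 × (1 − 0.17) = 132.0455 kg. Katch-McArdle: BMR = 370 + 21.6 × 132.0455 = 3222.1818 kcal/day.
TEE = BMR × activity factor = 3222.1818 × 1.65 = 5316.6 kcal/day.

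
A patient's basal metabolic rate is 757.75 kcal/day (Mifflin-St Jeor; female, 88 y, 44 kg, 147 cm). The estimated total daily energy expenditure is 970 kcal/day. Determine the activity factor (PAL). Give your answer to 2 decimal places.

1.28

Activity factor = TEE ÷ BMR = 970 ÷ 757.75 = 1.28.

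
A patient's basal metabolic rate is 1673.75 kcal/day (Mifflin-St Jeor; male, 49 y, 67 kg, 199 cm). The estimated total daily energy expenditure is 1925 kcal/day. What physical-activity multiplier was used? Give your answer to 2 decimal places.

Activity factor = TEE ÷ BMR = 1925 ÷ 1673.75 = 1.15.

1.15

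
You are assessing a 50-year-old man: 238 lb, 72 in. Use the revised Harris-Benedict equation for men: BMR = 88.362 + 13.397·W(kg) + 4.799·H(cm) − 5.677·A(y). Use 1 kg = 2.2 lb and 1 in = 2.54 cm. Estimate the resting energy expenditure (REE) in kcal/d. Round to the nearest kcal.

Convert to metric: weight = 238 ÷ 2.2 = 108.1818 kg; height = 72 × 2.54 = 182.88 cm.
Harris-Benedict: BMR = 88.362 + 13.397(108.1818) + 4.799(182.88) − 5.677(50) = 2131.4649 kcal/day.

2131 kcal/d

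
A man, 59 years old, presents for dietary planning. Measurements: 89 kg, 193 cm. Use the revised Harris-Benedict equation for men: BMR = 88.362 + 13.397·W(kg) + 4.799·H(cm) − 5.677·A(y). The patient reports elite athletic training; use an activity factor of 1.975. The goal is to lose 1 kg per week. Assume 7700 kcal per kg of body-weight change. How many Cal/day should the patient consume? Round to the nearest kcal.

2597 Cal/day

Harris-Benedict: BMR = 88.362 + 13.397(89) + 4.799(193) − 5.677(59) = 1871.959 kcal/day.
TEE = 1871.959 × 1.975 = 3697.119 kcal/day.
Required daily deficit = 1 × 7700 ÷ 7 = 1100 kcal/day.
Target intake = 3697.119 − 1100 = 2597.119 kcal/day.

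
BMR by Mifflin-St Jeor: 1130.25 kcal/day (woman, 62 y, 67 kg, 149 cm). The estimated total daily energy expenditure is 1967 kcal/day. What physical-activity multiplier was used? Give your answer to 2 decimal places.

Activity factor = TEE ÷ BMR = 1967 ÷ 1130.25 = 1.74.

1.74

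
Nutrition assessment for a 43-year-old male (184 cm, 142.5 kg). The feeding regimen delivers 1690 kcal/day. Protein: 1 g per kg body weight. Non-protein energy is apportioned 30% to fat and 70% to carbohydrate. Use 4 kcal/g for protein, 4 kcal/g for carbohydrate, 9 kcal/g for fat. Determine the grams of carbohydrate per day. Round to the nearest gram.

Protein = 1 × 142.5 = 142.5 g → 142.5 × 4 = 570 kcal.
Non-protein calories = 1690 − 570 = 1120 kcal.
Fat: 30% × 1120 = 336 kcal; carbohydrate: 784 kcal.
Carbohydrate: 784 kcal ÷ 4 kcal/g = 196 g.

196 g/day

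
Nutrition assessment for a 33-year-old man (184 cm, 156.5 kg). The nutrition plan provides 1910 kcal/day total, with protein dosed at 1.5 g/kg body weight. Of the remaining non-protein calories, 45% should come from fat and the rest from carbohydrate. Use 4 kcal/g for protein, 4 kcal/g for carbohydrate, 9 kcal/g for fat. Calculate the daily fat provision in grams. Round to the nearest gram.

Protein = 1.5 × 156.5 = 234.75 g → 234.75 × 4 = 939 kcal.
Non-protein calories = 1910 − 939 = 971 kcal.
Fat: 45% × 971 = 436.95 kcal; carbohydrate: 534.05 kcal.
Fat: 436.95 kcal ÷ 9 kcal/g = 48.55 g.

49 g/day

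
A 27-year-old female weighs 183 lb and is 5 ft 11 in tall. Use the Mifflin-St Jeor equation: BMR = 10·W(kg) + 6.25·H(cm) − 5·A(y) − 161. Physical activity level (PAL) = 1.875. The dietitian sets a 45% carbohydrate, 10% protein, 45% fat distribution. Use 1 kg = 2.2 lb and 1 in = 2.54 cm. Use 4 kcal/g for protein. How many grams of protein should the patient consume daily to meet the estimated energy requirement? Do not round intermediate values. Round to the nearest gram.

78 g/day

Convert to metric: weight = 183 ÷ 2.2 = 83.1818 kg; height = (5×12 + 11) × 2.54 = 71 × 2.54 = 180.34 cm.
Mifflin-St Jeor (female): BMR = 10(83.1818) + 6.25(180.34) − 5(27) − 161 = 831.8182 + 1127.125 − 135 − 161 = 1662.9432 kcal/day.
TEE = 1662.9432 × 1.875 = 3118.0185 kcal/day.
Protein energy = 10% × 3118.0185 = 311.8018 kcal.
Protein = 311.8018 ÷ 4 kcal/g = 77.9505 g.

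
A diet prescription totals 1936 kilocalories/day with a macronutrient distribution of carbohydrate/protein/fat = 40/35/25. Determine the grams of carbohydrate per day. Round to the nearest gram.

194 g/day

Carbohydrate energy = 40% × 1936 = 774.4 kcal.
At 4 kcal/g: 774.4 ÷ 4 = 193.6 g.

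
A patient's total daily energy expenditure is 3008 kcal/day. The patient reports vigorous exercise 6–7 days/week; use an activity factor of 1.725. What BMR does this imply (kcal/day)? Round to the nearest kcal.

1744 kcal/day

BMR = TEE ÷ activity factor = 3008 ÷ 1.725 = 1743.7681 kcal/day.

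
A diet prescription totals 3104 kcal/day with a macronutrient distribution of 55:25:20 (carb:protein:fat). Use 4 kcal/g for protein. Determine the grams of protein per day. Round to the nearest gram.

Protein energy = 25% × 3104 = 776 kcal.
At 4 kcal/g: 776 ÷ 4 = 194 g.

194 g/day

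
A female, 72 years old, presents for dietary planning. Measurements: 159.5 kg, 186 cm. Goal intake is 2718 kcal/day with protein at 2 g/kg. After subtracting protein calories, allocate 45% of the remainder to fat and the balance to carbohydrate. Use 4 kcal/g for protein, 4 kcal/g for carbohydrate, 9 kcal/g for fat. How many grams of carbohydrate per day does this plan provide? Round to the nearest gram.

198 g/day

Protein = 2 × 159.5 = 319 g → 319 × 4 = 1276 kcal.
Non-protein calories = 2718 − 1276 = 1442 kcal.
Fat: 45% × 1442 = 648.9 kcal; carbohydrate: 793.1 kcal.
Carbohydrate: 793.1 kcal ÷ 4 kcal/g = 198.275 g.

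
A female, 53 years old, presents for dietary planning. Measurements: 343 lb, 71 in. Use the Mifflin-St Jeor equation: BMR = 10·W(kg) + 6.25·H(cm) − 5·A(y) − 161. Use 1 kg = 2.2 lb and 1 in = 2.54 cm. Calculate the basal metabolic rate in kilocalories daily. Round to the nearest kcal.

Convert to metric: weight = 343 ÷ 2.2 = 155.9091 kg; height = 71 × 2.54 = 180.34 cm.
Mifflin-St Jeor (female): BMR = 10(155.9091) + 6.25(180.34) − 5(53) − 161 = 1559.0909 + 1127.125 − 265 − 161 = 2260.2159 kcal/day.

2260 kilocalories daily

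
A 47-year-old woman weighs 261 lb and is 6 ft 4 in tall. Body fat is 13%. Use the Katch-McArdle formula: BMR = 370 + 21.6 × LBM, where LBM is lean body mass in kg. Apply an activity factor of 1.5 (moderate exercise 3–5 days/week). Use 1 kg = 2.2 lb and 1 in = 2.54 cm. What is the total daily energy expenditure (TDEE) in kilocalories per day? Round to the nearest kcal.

Convert to metric: weight = 261 ÷ 2.2 = 118.6364 kg; height = (6×12 + 4) × 2.54 = 76 × 2.54 = 193.04 cm.
LBM = 118.6364 × (1 − 0.13) = 103.2136 kg. Katch-McArdle: BMR = 370 + 21.6 × 103.2136 = 2599.4145 kcal/day.
TEE = BMR × activity factor = 2599.4145 × 1.5 = 3899.1218 kcal/day.

3899 kilocalories per day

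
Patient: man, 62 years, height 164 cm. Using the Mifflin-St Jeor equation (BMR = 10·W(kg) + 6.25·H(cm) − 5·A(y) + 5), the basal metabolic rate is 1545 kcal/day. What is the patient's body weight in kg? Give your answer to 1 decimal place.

82.5 kg

1545 = 10·W + 6.25(164) − 5(62) + 5
10·W = 1545 − 720 = 825, so W = 82.5 kg.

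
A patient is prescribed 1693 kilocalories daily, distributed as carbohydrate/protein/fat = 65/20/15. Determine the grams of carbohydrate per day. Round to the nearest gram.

Carbohydrate energy = 65% × 1693 = 1100.45 kcal.
At 4 kcal/g: 1100.45 ÷ 4 = 275.1125 g.

275 g/day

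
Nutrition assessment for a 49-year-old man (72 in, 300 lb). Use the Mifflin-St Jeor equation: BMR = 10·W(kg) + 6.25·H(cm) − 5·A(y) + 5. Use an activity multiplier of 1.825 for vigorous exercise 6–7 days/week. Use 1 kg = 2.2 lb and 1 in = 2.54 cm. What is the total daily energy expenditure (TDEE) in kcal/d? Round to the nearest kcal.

4137 kcal/d

Convert to metric: weight = 300 ÷ 2.2 = 136.3636 kg; height = 72 × 2.54 = 182.88 cm.
Mifflin-St Jeor (male): BMR = 10(136.3636) + 6.25(182.88) − 5(49) + 5 = 1363.6364 + 1143 − 245 + 5 = 2266.6364 kcal/day.
TEE = BMR × activity factor = 2266.6364 × 1.825 = 4136.6114 kcal/day.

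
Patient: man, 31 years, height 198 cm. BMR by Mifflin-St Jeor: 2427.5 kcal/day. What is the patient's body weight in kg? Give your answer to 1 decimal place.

2427.5 = 10·W + 6.25(198) − 5(31) + 5
10·W = 2427.5 − 1087.5 = 1340, so W = 134 kg.

134.0 kg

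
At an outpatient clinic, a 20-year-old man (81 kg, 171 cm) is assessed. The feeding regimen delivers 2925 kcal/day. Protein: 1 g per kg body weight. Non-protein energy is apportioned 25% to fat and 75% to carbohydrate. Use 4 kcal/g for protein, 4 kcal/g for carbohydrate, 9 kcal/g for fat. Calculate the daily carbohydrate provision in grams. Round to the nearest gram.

Protein = 1 × 81 = 81 g → 81 × 4 = 324 kcal.
Non-protein calories = 2925 − 324 = 2601 kcal.
Fat: 25% × 2601 = 650.25 kcal; carbohydrate: 1950.75 kcal.
Carbohydrate: 1950.75 kcal ÷ 4 kcal/g = 487.6875 g.

488 g/day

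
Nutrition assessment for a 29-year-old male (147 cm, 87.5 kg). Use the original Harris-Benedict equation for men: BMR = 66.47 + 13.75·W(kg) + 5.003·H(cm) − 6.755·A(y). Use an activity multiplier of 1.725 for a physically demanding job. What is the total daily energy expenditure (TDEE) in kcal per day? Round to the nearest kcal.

3121 kcal per day

Harris-Benedict: BMR = 66.47 + 13.75(87.5) + 5.003(147) − 6.755(29) = 1809.141 kcal/day.
TEE = BMR × activity factor = 1809.141 × 1.725 = 3120.7682 kcal/day.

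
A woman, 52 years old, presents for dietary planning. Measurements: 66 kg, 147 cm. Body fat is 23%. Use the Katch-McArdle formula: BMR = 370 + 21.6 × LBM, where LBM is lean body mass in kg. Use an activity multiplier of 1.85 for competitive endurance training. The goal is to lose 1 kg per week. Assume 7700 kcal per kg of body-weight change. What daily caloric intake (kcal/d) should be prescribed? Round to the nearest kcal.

LBM = 66 × (1 − 0.23) = 50.82 kg. Katch-McArdle: BMR = 370 + 21.6 × 50.82 = 1467.712 kcal/day.
TEE = 1467.712 × 1.85 = 2715.2672 kcal/day.
Required daily deficit = 1 × 7700 ÷ 7 = 1100 kcal/day.
Target intake = 2715.2672 − 1100 = 1615.2672 kcal/day.

1615 kcal/d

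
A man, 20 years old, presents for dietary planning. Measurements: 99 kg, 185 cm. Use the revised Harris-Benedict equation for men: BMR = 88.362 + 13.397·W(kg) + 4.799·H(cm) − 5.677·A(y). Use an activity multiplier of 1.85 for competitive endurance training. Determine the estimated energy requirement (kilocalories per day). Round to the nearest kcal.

4050 kilocalories per day

Harris-Benedict: BMR = 88.362 + 13.397(99) + 4.799(185) − 5.677(20) = 2188.94 kcal/day.
TEE = BMR × activity factor = 2188.94 × 1.85 = 4049.539 kcal/day.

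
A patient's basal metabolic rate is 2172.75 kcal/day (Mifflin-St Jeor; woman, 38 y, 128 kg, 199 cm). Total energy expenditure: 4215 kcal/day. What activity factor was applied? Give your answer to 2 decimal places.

1.94

Activity factor = TEE ÷ BMR = 4215 ÷ 2172.75 = 1.94.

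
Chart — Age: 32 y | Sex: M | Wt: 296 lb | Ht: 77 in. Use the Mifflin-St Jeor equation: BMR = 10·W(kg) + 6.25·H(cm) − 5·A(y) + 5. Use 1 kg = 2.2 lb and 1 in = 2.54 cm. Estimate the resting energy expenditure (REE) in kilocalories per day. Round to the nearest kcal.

2413 kilocalories per day

Convert to metric: weight = 296 ÷ 2.2 = 134.5455 kg; height = 77 × 2.54 = 195.58 cm.
Mifflin-St Jeor (male): BMR = 10(134.5455) + 6.25(195.58) − 5(32) + 5 = 1345.4545 + 1222.375 − 160 + 5 = 2412.8295 kcal/day.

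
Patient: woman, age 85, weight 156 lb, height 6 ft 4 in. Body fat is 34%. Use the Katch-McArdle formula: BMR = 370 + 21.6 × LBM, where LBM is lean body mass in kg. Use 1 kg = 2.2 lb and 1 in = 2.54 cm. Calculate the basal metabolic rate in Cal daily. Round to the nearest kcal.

Convert to metric: weight = 156 ÷ 2.2 = 70.9091 kg; height = (6×12 + 4) × 2.54 = 76 × 2.54 = 193.04 cm.
LBM = 70.9091 × (1 − 0.34) = 46.8 kg. Katch-McArdle: BMR = 370 + 21.6 × 46.8 = 1380.88 kcal/day.

1381 Cal daily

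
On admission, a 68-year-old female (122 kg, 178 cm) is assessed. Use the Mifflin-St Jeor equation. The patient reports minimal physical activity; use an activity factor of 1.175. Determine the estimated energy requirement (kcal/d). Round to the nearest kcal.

Mifflin-St Jeor (female): BMR = 10(122) + 6.25(178) − 5(68) − 161 = 1220 + 1112.5 − 340 − 161 = 1831.5 kcal/day.
TEE = BMR × activity factor = 1831.5 × 1.175 = 2152.0125 kcal/day.

2152 kcal/d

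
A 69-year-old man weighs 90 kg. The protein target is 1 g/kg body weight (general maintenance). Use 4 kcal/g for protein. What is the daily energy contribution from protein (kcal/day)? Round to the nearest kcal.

360 kcal/day

Protein = 1 g/kg × 90 kg = 90 g/day.
Protein energy = 90 g × 4 kcal/g = 360 kcal/day.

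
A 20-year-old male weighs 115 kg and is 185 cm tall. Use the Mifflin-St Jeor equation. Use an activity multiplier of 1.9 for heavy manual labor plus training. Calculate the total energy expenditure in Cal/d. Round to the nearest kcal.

4201 Cal/d

Mifflin-St Jeor (male): BMR = 10(115) + 6.25(185) − 5(20) + 5 = 1150 + 1156.25 − 100 + 5 = 2211.25 kcal/day.
TEE = BMR × activity factor = 2211.25 × 1.9 = 4201.375 kcal/day.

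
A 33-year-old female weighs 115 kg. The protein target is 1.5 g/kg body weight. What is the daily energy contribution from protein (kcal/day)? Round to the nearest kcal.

690 kcal/day

Protein = 1.5 g/kg × 115 kg = 172.5 g/day.
Protein energy = 172.5 g × 4 kcal/g = 690 kcal/day.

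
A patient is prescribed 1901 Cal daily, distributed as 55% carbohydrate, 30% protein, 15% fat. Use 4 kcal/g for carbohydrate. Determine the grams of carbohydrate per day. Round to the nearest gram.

261 g/day

Carbohydrate energy = 55% × 1901 = 1045.55 kcal.
At 4 kcal/g: 1045.55 ÷ 4 = 261.3875 g.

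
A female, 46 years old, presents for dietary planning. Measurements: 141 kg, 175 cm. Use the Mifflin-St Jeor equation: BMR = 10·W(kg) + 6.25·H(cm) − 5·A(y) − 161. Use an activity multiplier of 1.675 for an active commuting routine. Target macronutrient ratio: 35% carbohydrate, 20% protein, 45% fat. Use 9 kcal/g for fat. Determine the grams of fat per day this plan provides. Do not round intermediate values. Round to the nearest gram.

177 g/day

Mifflin-St Jeor (female): BMR = 10(141) + 6.25(175) − 5(46) − 161 = 1410 + 1093.75 − 230 − 161 = 2112.75 kcal/day.
TEE = 2112.75 × 1.675 = 3538.8563 kcal/day.
Fat energy = 45% × 3538.8563 = 1592.4853 kcal.
Fat = 1592.4853 ÷ 9 kcal/g = 176.9428 g.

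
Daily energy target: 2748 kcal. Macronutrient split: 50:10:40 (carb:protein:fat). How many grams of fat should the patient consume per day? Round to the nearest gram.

Fat energy = 40% × 2748 = 1099.2 kcal.
At 9 kcal/g: 1099.2 ÷ 9 = 122.1333 g.

122 g/day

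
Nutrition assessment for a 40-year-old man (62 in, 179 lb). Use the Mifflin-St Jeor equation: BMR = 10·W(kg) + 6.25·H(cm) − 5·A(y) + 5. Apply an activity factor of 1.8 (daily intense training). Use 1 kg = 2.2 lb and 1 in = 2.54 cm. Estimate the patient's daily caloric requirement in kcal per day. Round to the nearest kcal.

2885 kcal per day

Convert to metric: weight = 179 ÷ 2.2 = 81.3636 kg; height = 62 × 2.54 = 157.48 cm.
Mifflin-St Jeor (male): BMR = 10(81.3636) + 6.25(157.48) − 5(40) + 5 = 813.6364 + 984.25 − 200 + 5 = 1602.8864 kcal/day.
TEE = BMR × activity factor = 1602.8864 × 1.8 = 2885.1955 kcal/day.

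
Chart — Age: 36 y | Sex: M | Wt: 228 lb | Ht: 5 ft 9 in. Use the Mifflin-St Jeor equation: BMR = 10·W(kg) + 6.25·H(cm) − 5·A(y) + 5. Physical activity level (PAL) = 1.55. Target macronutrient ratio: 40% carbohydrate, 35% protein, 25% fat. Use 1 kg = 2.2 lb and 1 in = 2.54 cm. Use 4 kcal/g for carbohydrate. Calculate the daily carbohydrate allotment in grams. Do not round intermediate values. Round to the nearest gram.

303 g/day

Convert to metric: weight = 228 ÷ 2.2 = 103.6364 kg; height = (5×12 + 9) × 2.54 = 69 × 2.54 = 175.26 cm.
Mifflin-St Jeor (male): BMR = 10(103.6364) + 6.25(175.26) − 5(36) + 5 = 1036.3636 + 1095.375 − 180 + 5 = 1956.7386 kcal/day.
TEE = 1956.7386 × 1.55 = 3032.9449 kcal/day.
Carbohydrate energy = 40% × 3032.9449 = 1213.178 kcal.
Carbohydrate = 1213.178 ÷ 4 kcal/g = 303.2945 g.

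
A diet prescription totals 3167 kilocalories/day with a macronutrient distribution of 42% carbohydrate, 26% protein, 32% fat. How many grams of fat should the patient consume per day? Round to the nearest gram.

Fat energy = 32% × 3167 = 1013.44 kcal.
At 9 kcal/g: 1013.44 ÷ 9 = 112.6044 g.

113 g/day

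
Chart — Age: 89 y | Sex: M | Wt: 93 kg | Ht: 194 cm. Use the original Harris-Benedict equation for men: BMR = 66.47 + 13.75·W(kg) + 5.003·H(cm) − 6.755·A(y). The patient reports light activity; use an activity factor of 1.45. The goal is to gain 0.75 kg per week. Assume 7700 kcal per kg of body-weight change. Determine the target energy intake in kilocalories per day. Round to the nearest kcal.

Harris-Benedict: BMR = 66.47 + 13.75(93) + 5.003(194) − 6.755(89) = 1714.607 kcal/day.
TEE = 1714.607 × 1.45 = 2486.1802 kcal/day.
Required daily surplus = 0.75 × 7700 ÷ 7 = 825 kcal/day.
Target intake = 2486.1802 + 825 = 3311.1802 kcal/day.

3311 kilocalories per day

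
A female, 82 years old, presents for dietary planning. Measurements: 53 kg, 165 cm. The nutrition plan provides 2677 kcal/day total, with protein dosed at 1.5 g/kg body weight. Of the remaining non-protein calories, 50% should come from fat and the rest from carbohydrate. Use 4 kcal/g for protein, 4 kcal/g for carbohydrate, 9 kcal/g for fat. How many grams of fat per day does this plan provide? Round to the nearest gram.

131 g/day

Protein = 1.5 × 53 = 79.5 g → 79.5 × 4 = 318 kcal.
Non-protein calories = 2677 − 318 = 2359 kcal.
Fat: 50% × 2359 = 1179.5 kcal; carbohydrate: 1179.5 kcal.
Fat: 1179.5 kcal ÷ 9 kcal/g = 131.0556 g.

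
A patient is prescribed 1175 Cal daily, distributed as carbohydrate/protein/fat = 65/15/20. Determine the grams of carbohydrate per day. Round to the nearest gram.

191 g/day

Carbohydrate energy = 65% × 1175 = 763.75 kcal.
At 4 kcal/g: 763.75 ÷ 4 = 190.9375 g.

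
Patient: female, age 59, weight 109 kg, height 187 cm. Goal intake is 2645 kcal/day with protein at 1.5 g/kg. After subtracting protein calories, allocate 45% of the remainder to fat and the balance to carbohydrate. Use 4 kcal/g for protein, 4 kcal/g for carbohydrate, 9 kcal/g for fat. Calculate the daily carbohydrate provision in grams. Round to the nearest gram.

Protein = 1.5 × 109 = 163.5 g → 163.5 × 4 = 654 kcal.
Non-protein calories = 2645 − 654 = 1991 kcal.
Fat: 45% × 1991 = 895.95 kcal; carbohydrate: 1095.05 kcal.
Carbohydrate: 1095.05 kcal ÷ 4 kcal/g = 273.7625 g.

274 g/day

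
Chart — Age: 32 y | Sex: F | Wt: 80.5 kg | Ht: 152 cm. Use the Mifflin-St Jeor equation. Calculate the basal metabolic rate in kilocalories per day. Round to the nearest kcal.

Mifflin-St Jeor (female): BMR = 10(80.5) + 6.25(152) − 5(32) − 161 = 805 + 950 − 160 − 161 = 1434 kcal/day.

1434 kilocalories per day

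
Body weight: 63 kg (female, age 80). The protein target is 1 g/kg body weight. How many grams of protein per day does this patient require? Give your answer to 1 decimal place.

63.0 g/day

Protein = 1 g/kg × 63 kg = 63 g/day.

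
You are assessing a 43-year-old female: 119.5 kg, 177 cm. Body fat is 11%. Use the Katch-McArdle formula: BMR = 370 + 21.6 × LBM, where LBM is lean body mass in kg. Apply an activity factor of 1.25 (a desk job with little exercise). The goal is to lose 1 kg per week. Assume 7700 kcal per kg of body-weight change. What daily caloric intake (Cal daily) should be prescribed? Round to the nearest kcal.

2234 Cal daily

LBM = 119.5 × (1 − 0.11) = 106.355 kg. Katch-McArdle: BMR = 370 + 21.6 × 106.355 = 2667.268 kcal/day.
TEE = 2667.268 × 1.25 = 3334.085 kcal/day.
Required daily deficit = 1 × 7700 ÷ 7 = 1100 kcal/day.
Target intake = 3334.085 − 1100 = 2234.085 kcal/day.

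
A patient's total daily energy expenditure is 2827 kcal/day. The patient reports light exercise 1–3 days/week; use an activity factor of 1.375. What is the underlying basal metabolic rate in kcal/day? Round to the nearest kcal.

BMR = TEE ÷ activity factor = 2827 ÷ 1.375 = 2056 kcal/day.

2056 kcal/day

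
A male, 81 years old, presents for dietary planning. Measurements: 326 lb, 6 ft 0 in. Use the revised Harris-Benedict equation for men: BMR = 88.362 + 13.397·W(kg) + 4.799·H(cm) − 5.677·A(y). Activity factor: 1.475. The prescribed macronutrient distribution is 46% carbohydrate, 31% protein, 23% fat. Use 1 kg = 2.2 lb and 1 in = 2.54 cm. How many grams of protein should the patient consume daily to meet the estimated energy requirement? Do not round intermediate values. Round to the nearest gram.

285 g/day

Convert to metric: weight = 326 ÷ 2.2 = 148.1818 kg; height = (6×12 + 0) × 2.54 = 72 × 2.54 = 182.88 cm.
Harris-Benedict: BMR = 88.362 + 13.397(148.1818) + 4.799(182.88) − 5.677(81) = 2491.3579 kcal/day.
TEE = 2491.3579 × 1.475 = 3674.753 kcal/day.
Protein energy = 31% × 3674.753 = 1139.1734 kcal.
Protein = 1139.1734 ÷ 4 kcal/g = 284.7934 g.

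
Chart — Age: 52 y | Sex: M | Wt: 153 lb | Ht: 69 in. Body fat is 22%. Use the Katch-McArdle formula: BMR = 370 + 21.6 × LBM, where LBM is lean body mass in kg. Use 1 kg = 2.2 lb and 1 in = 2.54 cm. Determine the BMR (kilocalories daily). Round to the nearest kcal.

Convert to metric: weight = 153 ÷ 2.2 = 69.5455 kg; height = 69 × 2.54 = 175.26 cm.
LBM = 69.5455 × (1 − 0.22) = 54.2455 kg. Katch-McArdle: BMR = 370 + 21.6 × 54.2455 = 1541.7018 kcal/day.

1542 kilocalories daily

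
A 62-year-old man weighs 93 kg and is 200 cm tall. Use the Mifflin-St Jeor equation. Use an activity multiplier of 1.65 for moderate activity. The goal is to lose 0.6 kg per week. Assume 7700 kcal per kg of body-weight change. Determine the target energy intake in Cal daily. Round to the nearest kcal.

2434 Cal daily

Mifflin-St Jeor (male): BMR = 10(93) + 6.25(200) − 5(62) + 5 = 930 + 1250 − 310 + 5 = 1875 kcal/day.
TEE = 1875 × 1.65 = 3093.75 kcal/day.
Required daily deficit = 0.6 × 7700 ÷ 7 = 660 kcal/day.
Target intake = 3093.75 − 660 = 2433.75 kcal/day.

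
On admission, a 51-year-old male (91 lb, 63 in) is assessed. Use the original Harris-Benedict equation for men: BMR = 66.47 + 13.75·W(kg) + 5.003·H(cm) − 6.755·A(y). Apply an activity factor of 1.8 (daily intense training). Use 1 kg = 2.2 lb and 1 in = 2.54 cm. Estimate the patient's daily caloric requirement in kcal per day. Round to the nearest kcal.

1964 kcal per day

Convert to metric: weight = 91 ÷ 2.2 = 41.3636 kg; height = 63 × 2.54 = 160.02 cm.
Harris-Benedict: BMR = 66.47 + 13.75(41.3636) + 5.003(160.02) − 6.755(51) = 1091.2951 kcal/day.
TEE = BMR × activity factor = 1091.2951 × 1.8 = 1964.3311 kcal/day.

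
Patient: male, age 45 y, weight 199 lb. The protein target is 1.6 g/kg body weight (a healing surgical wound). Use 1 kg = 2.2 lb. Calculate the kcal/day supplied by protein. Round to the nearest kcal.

Weight in kg = 199 ÷ 2.2 = 90.4545 kg.
Protein = 1.6 g/kg × 90.4545 kg = 144.7273 g/day.
Protein energy = 144.7273 g × 4 kcal/g = 578.9091 kcal/day.

579 kcal/day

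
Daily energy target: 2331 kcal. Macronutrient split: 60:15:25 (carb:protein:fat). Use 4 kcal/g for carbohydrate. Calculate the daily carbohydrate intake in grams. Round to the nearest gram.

350 g/day

Carbohydrate energy = 60% × 2331 = 1398.6 kcal.
At 4 kcal/g: 1398.6 ÷ 4 = 349.65 g.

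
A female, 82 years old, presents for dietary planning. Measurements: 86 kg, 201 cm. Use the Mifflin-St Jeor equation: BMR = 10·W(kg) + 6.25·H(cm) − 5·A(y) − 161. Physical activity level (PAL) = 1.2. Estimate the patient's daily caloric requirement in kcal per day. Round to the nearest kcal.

Mifflin-St Jeor (female): BMR = 10(86) + 6.25(201) − 5(82) − 161 = 860 + 1256.25 − 410 − 161 = 1545.25 kcal/day.
TEE = BMR × activity factor = 1545.25 × 1.2 = 1854.3 kcal/day.

1854 kcal per day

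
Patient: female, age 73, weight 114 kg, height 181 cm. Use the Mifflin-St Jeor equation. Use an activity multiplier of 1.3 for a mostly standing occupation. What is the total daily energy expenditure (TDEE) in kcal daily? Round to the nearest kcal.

Mifflin-St Jeor (female): BMR = 10(114) + 6.25(181) − 5(73) − 161 = 1140 + 1131.25 − 365 − 161 = 1745.25 kcal/day.
TEE = BMR × activity factor = 1745.25 × 1.3 = 2268.825 kcal/day.

2269 kcal daily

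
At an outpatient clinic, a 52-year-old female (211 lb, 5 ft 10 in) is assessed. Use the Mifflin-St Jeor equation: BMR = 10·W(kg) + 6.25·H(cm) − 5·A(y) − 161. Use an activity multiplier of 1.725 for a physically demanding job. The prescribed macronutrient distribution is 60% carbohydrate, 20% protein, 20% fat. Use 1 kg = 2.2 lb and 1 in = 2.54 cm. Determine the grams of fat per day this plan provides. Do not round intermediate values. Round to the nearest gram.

Convert to metric: weight = 211 ÷ 2.2 = 95.9091 kg; height = (5×12 + 10) × 2.54 = 70 × 2.54 = 177.8 cm.
Mifflin-St Jeor (female): BMR = 10(95.9091) + 6.25(177.8) − 5(52) − 161 = 959.0909 + 1111.25 − 260 − 161 = 1649.3409 kcal/day.
TEE = 1649.3409 × 1.725 = 2845.1131 kcal/day.
Fat energy = 20% × 2845.1131 = 569.0226 kcal.
Fat = 569.0226 ÷ 9 kcal/g = 63.2247 g.

63 g/day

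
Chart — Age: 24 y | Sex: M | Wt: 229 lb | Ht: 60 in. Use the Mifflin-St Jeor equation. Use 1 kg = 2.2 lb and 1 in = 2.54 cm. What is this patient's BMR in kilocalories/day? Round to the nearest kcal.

Convert to metric: weight = 229 ÷ 2.2 = 104.0909 kg; height = 60 × 2.54 = 152.4 cm.
Mifflin-St Jeor (male): BMR = 10(104.0909) + 6.25(152.4) − 5(24) + 5 = 1040.9091 + 952.5 − 120 + 5 = 1878.4091 kcal/day.

1878 kilocalories/day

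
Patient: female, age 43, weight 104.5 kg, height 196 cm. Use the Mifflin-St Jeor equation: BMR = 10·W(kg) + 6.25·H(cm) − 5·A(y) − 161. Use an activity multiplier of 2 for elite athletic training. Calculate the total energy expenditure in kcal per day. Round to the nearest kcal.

3788 kcal per day

Mifflin-St Jeor (female): BMR = 10(104.5) + 6.25(196) − 5(43) − 161 = 1045 + 1225 − 215 − 161 = 1894 kcal/day.
TEE = BMR × activity factor = 1894 × 2 = 3788 kcal/day.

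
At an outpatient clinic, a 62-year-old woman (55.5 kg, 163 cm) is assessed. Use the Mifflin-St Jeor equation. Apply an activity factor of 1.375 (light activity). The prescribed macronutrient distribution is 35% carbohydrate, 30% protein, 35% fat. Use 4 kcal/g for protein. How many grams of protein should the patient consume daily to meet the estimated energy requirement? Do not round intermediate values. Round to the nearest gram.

114 g/day

Mifflin-St Jeor (female): BMR = 10(55.5) + 6.25(163) − 5(62) − 161 = 555 + 1018.75 − 310 − 161 = 1102.75 kcal/day.
TEE = 1102.75 × 1.375 = 1516.2813 kcal/day.
Protein energy = 30% × 1516.2813 = 454.8844 kcal.
Protein = 454.8844 ÷ 4 kcal/g = 113.7211 g.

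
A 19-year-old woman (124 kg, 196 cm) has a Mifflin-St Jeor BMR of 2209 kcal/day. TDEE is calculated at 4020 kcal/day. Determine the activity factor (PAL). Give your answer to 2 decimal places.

1.82

Activity factor = TEE ÷ BMR = 4020 ÷ 2209 = 1.82.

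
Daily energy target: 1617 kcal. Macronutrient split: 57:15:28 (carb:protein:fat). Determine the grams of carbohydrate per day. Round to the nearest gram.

Carbohydrate energy = 57% × 1617 = 921.69 kcal.
At 4 kcal/g: 921.69 ÷ 4 = 230.4225 g.

230 g/day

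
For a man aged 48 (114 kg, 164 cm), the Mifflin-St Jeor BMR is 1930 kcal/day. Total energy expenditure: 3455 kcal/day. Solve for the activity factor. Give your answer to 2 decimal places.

Activity factor = TEE ÷ BMR = 3455 ÷ 1930 = 1.79.

1.79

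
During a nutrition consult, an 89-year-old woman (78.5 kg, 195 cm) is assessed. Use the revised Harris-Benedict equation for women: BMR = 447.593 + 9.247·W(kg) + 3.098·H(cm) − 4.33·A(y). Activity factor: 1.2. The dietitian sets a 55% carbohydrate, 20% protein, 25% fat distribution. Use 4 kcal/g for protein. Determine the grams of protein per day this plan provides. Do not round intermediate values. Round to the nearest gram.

Harris-Benedict: BMR = 447.593 + 9.247(78.5) + 3.098(195) − 4.33(89) = 1392.2225 kcal/day.
TEE = 1392.2225 × 1.2 = 1670.667 kcal/day.
Protein energy = 20% × 1670.667 = 334.1334 kcal.
Protein = 334.1334 ÷ 4 kcal/g = 83.5334 g.

84 g/day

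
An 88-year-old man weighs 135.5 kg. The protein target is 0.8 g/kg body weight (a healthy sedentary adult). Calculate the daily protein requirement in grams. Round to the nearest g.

Protein = 0.8 g/kg × 135.5 kg = 108.4 g/day.

108 g/day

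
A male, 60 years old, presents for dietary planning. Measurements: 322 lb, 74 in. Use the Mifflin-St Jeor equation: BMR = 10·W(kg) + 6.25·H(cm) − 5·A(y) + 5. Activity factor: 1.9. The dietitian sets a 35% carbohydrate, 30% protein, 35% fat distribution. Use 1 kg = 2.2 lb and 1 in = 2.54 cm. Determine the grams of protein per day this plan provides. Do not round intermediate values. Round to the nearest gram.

334 g/day

Convert to metric: weight = 322 ÷ 2.2 = 146.3636 kg; height = 74 × 2.54 = 187.96 cm.
Mifflin-St Jeor (male): BMR = 10(146.3636) + 6.25(187.96) − 5(60) + 5 = 1463.6364 + 1174.75 − 300 + 5 = 2343.3864 kcal/day.
TEE = 2343.3864 × 1.9 = 4452.4341 kcal/day.
Protein energy = 30% × 4452.4341 = 1335.7302 kcal.
Protein = 1335.7302 ÷ 4 kcal/g = 333.9326 g.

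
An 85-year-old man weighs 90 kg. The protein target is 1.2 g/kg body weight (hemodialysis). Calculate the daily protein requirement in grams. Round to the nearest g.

108 g/day

Protein = 1.2 g/kg × 90 kg = 108 g/day.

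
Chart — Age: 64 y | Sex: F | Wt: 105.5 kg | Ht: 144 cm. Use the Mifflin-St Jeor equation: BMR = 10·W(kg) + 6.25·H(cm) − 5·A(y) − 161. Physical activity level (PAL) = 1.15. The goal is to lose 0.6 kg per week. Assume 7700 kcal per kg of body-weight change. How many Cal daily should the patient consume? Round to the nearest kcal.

Mifflin-St Jeor (female): BMR = 10(105.5) + 6.25(144) − 5(64) − 161 = 1055 + 900 − 320 − 161 = 1474 kcal/day.
TEE = 1474 × 1.15 = 1695.1 kcal/day.
Required daily deficit = 0.6 × 7700 ÷ 7 = 660 kcal/day.
Target intake = 1695.1 − 660 = 1035.1 kcal/day.

1035 Cal daily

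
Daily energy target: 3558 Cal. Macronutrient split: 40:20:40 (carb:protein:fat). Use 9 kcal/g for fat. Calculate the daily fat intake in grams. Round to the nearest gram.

158 g/day

Fat energy = 40% × 3558 = 1423.2 kcal.
At 9 kcal/g: 1423.2 ÷ 9 = 158.1333 g.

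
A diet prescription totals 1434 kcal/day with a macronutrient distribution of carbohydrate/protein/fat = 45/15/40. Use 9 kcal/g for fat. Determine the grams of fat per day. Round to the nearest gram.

64 g/day

Fat energy = 40% × 1434 = 573.6 kcal.
At 9 kcal/g: 573.6 ÷ 9 = 63.7333 g.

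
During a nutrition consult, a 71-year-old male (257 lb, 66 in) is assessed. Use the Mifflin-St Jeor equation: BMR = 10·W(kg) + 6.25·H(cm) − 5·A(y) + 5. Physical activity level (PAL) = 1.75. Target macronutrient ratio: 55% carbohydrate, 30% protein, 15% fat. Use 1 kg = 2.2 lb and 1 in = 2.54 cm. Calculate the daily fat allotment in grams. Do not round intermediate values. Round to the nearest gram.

Convert to metric: weight = 257 ÷ 2.2 = 116.8182 kg; height = 66 × 2.54 = 167.64 cm.
Mifflin-St Jeor (male): BMR = 10(116.8182) + 6.25(167.64) − 5(71) + 5 = 1168.1818 + 1047.75 − 355 + 5 = 1865.9318 kcal/day.
TEE = 1865.9318 × 1.75 = 3265.3807 kcal/day.
Fat energy = 15% × 3265.3807 = 489.8071 kcal.
Fat = 489.8071 ÷ 9 kcal/g = 54.423 g.

54 g/day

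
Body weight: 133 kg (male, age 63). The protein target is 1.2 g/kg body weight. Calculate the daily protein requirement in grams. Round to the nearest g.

160 g/day

Protein = 1.2 g/kg × 133 kg = 159.6 g/day.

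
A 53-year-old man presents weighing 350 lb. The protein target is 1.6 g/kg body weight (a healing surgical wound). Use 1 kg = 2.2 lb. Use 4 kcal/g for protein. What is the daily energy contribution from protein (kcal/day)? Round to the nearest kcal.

1018 kcal/day

Weight in kg = 350 ÷ 2.2 = 159.0909 kg.
Protein = 1.6 g/kg × 159.0909 kg = 254.5455 g/day.
Protein energy = 254.5455 g × 4 kcal/g = 1018.1818 kcal/day.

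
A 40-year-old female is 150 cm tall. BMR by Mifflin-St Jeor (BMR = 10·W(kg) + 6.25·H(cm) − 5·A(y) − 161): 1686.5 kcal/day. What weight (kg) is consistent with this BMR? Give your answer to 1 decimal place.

111.0 kg

1686.5 = 10·W + 6.25(150) − 5(40) − 161
10·W = 1686.5 − 576.5 = 1110, so W = 111 kg.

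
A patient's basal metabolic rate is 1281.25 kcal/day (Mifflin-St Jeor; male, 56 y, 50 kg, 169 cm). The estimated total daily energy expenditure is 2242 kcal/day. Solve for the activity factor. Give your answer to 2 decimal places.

Activity factor = TEE ÷ BMR = 2242 ÷ 1281.25 = 1.75.

1.75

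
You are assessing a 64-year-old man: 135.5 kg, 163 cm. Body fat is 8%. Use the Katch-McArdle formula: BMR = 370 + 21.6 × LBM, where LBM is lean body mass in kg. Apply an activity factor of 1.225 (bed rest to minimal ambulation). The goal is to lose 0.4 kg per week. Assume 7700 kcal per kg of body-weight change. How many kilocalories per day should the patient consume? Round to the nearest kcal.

LBM = 135.5 × (1 − 0.08) = 124.66 kg. Katch-McArdle: BMR = 370 + 21.6 × 124.66 = 3062.656 kcal/day.
TEE = 3062.656 × 1.225 = 3751.7536 kcal/day.
Required daily deficit = 0.4 × 7700 ÷ 7 = 440 kcal/day.
Target intake = 3751.7536 − 440 = 3311.7536 kcal/day.

3312 kilocalories per day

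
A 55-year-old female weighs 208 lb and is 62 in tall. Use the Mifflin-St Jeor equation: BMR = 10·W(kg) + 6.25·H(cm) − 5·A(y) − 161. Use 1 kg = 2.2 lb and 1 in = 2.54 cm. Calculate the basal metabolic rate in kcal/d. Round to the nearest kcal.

Convert to metric: weight = 208 ÷ 2.2 = 94.5455 kg; height = 62 × 2.54 = 157.48 cm.
Mifflin-St Jeor (female): BMR = 10(94.5455) + 6.25(157.48) − 5(55) − 161 = 945.4545 + 984.25 − 275 − 161 = 1493.7045 kcal/day.

1494 kcal/d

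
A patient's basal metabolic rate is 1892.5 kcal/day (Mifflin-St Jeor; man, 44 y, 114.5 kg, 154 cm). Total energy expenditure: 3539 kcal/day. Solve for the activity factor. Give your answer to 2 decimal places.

Activity factor = TEE ÷ BMR = 3539 ÷ 1892.5 = 1.87.

1.87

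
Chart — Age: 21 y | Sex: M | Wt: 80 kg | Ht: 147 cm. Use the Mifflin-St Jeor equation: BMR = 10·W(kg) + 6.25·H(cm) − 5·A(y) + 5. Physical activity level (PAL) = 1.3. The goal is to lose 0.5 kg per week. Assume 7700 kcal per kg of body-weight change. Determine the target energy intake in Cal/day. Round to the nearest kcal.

1554 Cal/day

Mifflin-St Jeor (male): BMR = 10(80) + 6.25(147) − 5(21) + 5 = 800 + 918.75 − 105 + 5 = 1618.75 kcal/day.
TEE = 1618.75 × 1.3 = 2104.375 kcal/day.
Required daily deficit = 0.5 × 7700 ÷ 7 = 550 kcal/day.
Target intake = 2104.375 − 550 = 1554.375 kcal/day.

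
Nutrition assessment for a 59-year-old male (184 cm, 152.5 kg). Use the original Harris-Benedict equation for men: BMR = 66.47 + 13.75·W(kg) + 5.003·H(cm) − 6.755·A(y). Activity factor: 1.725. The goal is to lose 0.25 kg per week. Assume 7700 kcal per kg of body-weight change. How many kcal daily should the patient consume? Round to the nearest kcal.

Harris-Benedict: BMR = 66.47 + 13.75(152.5) + 5.003(184) − 6.755(59) = 2685.352 kcal/day.
TEE = 2685.352 × 1.725 = 4632.2322 kcal/day.
Required daily deficit = 0.25 × 7700 ÷ 7 = 275 kcal/day.
Target intake = 4632.2322 − 275 = 4357.2322 kcal/day.

4357 kcal daily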